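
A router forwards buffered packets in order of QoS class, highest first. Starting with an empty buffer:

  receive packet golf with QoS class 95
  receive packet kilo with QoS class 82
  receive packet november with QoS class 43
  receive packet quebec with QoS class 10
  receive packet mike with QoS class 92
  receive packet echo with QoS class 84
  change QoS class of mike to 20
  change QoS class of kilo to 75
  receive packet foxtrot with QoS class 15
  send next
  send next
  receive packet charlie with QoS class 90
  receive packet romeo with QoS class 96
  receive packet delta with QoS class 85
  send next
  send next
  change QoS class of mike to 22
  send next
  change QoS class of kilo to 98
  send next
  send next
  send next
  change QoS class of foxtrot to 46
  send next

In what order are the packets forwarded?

[golf, echo, romeo, charlie, delta, kilo, november, mike, foxtrot]

add golf (QoS class 95) → {golf:95}
add kilo (QoS class 82) → {golf:95, kilo:82}
add november (QoS class 43) → {golf:95, kilo:82, november:43}
add quebec (QoS class 10) → {golf:95, kilo:82, november:43, quebec:10}
add mike (QoS class 92) → {golf:95, mike:92, kilo:82, november:43, quebec:10}
add echo (QoS class 84) → {golf:95, mike:92, echo:84, kilo:82, november:43, quebec:10}
update mike to QoS class 20 → {golf:95, echo:84, kilo:82, november:43, mike:20, quebec:10}
update kilo to QoS class 75 → {golf:95, echo:84, kilo:75, november:43, mike:20, quebec:10}
add foxtrot (QoS class 15) → {golf:95, echo:84, kilo:75, november:43, mike:20, foxtrot:15, quebec:10}
send next → golf; now {echo:84, kilo:75, november:43, mike:20, foxtrot:15, quebec:10}
send next → echo; now {kilo:75, november:43, mike:20, foxtrot:15, quebec:10}
add charlie (QoS class 90) → {charlie:90, kilo:75, november:43, mike:20, foxtrot:15, quebec:10}
add romeo (QoS class 96) → {romeo:96, charlie:90, kilo:75, november:43, mike:20, foxtrot:15, quebec:10}
add delta (QoS class 85) → {romeo:96, charlie:90, delta:85, kilo:75, november:43, mike:20, foxtrot:15, quebec:10}
send next → romeo; now {charlie:90, delta:85, kilo:75, november:43, mike:20, foxtrot:15, quebec:10}
send next → charlie; now {delta:85, kilo:75, november:43, mike:20, foxtrot:15, quebec:10}
update mike to QoS class 22 → {delta:85, kilo:75, november:43, mike:22, foxtrot:15, quebec:10}
send next → delta; now {kilo:75, november:43, mike:22, foxtrot:15, quebec:10}
update kilo to QoS class 98 → {kilo:98, november:43, mike:22, foxtrot:15, quebec:10}
send next → kilo; now {november:43, mike:22, foxtrot:15, quebec:10}
send next → november; now {mike:22, foxtrot:15, quebec:10}
send next → mike; now {foxtrot:15, quebec:10}
update foxtrot to QoS class 46 → {foxtrot:46, quebec:10}
send next → foxtrot; now {quebec:10}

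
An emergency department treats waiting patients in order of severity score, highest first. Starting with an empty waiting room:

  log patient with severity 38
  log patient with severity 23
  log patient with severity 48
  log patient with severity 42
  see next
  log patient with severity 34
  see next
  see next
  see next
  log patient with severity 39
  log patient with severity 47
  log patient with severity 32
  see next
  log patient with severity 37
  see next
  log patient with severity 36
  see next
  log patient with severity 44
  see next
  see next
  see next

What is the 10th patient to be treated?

32

insert 38 → {38}
insert 23 → {38, 23}
insert 48 → {48, 38, 23}
insert 42 → {48, 42, 38, 23}
see next → 48; now {42, 38, 23}
insert 34 → {42, 38, 34, 23}
see next → 42; now {38, 34, 23}
see next → 38; now {34, 23}
see next → 34; now {23}
insert 39 → {39, 23}
insert 47 → {47, 39, 23}
insert 32 → {47, 39, 32, 23}
see next → 47; now {39, 32, 23}
insert 37 → {39, 37, 32, 23}
see next → 39; now {37, 32, 23}
insert 36 → {37, 36, 32, 23}
see next → 37; now {36, 32, 23}
insert 44 → {44, 36, 32, 23}
see next → 44; now {36, 32, 23}
see next → 36; now {32, 23}
see next → 32; now {23}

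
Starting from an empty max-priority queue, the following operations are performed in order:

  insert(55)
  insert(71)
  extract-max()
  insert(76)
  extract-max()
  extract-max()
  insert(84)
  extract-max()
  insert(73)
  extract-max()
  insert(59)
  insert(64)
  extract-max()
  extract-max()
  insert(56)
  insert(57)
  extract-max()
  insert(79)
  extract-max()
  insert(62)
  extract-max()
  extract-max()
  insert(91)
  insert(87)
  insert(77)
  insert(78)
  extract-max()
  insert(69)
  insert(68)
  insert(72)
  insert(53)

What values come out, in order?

insert 55 → {55}
insert 71 → {71, 55}
extract-max → 71; now {55}
insert 76 → {76, 55}
extract-max → 76; now {55}
extract-max → 55; now {}
insert 84 → {84}
extract-max → 84; now {}
insert 73 → {73}
extract-max → 73; now {}
insert 59 → {59}
insert 64 → {64, 59}
extract-max → 64; now {59}
extract-max → 59; now {}
insert 56 → {56}
insert 57 → {57, 56}
extract-max → 57; now {56}
insert 79 → {79, 56}
extract-max → 79; now {56}
insert 62 → {62, 56}
extract-max → 62; now {56}
extract-max → 56; now {}
insert 91 → {91}
insert 87 → {91, 87}
insert 77 → {91, 87, 77}
insert 78 → {91, 87, 78, 77}
extract-max → 91; now {87, 78, 77}
insert 69 → {87, 78, 77, 69}
insert 68 → {87, 78, 77, 69, 68}
insert 72 → {87, 78, 77, 72, 69, 68}
insert 53 → {87, 78, 77, 72, 69, 68, 53}

71 → 76 → 55 → 84 → 73 → 64 → 59 → 57 → 79 → 62 → 56 → 91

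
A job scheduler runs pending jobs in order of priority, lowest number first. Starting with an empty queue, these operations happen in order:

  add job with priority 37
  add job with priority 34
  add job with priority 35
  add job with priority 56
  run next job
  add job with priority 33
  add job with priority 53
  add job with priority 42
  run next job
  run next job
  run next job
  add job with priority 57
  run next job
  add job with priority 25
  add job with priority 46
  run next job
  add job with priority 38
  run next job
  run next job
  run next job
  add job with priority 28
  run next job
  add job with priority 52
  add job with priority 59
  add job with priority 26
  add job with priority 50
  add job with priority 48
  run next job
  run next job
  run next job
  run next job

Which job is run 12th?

insert 37 → {37}
insert 34 → {34, 37}
insert 35 → {34, 35, 37}
insert 56 → {34, 35, 37, 56}
run next job → 34; now {35, 37, 56}
insert 33 → {33, 35, 37, 56}
insert 53 → {33, 35, 37, 53, 56}
insert 42 → {33, 35, 37, 42, 53, 56}
run next job → 33; now {35, 37, 42, 53, 56}
run next job → 35; now {37, 42, 53, 56}
run next job → 37; now {42, 53, 56}
insert 57 → {42, 53, 56, 57}
run next job → 42; now {53, 56, 57}
insert 25 → {25, 53, 56, 57}
insert 46 → {25, 46, 53, 56, 57}
run next job → 25; now {46, 53, 56, 57}
insert 38 → {38, 46, 53, 56, 57}
run next job → 38; now {46, 53, 56, 57}
run next job → 46; now {53, 56, 57}
run next job → 53; now {56, 57}
insert 28 → {28, 56, 57}
run next job → 28; now {56, 57}
insert 52 → {52, 56, 57}
insert 59 → {52, 56, 57, 59}
insert 26 → {26, 52, 56, 57, 59}
insert 50 → {26, 50, 52, 56, 57, 59}
insert 48 → {26, 48, 50, 52, 56, 57, 59}
run next job → 26; now {48, 50, 52, 56, 57, 59}
run next job → 48; now {50, 52, 56, 57, 59}
run next job → 50; now {52, 56, 57, 59}
run next job → 52; now {56, 57, 59}

48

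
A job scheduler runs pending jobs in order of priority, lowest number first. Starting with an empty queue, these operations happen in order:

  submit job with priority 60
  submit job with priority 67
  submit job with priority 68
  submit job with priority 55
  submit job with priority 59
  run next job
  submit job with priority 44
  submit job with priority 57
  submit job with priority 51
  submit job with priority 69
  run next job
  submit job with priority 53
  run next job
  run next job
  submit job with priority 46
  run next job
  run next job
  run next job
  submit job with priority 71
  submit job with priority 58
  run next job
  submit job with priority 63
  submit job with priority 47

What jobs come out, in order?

[55, 44, 51, 53, 46, 57, 59, 58]

insert 60 → {60}
insert 67 → {60, 67}
insert 68 → {60, 67, 68}
insert 55 → {55, 60, 67, 68}
insert 59 → {55, 59, 60, 67, 68}
run next job → 55; now {59, 60, 67, 68}
insert 44 → {44, 59, 60, 67, 68}
insert 57 → {44, 57, 59, 60, 67, 68}
insert 51 → {44, 51, 57, 59, 60, 67, 68}
insert 69 → {44, 51, 57, 59, 60, 67, 68, 69}
run next job → 44; now {51, 57, 59, 60, 67, 68, 69}
insert 53 → {51, 53, 57, 59, 60, 67, 68, 69}
run next job → 51; now {53, 57, 59, 60, 67, 68, 69}
run next job → 53; now {57, 59, 60, 67, 68, 69}
insert 46 → {46, 57, 59, 60, 67, 68, 69}
run next job → 46; now {57, 59, 60, 67, 68, 69}
run next job → 57; now {59, 60, 67, 68, 69}
run next job → 59; now {60, 67, 68, 69}
insert 71 → {60, 67, 68, 69, 71}
insert 58 → {58, 60, 67, 68, 69, 71}
run next job → 58; now {60, 67, 68, 69, 71}
insert 63 → {60, 63, 67, 68, 69, 71}
insert 47 → {47, 60, 63, 67, 68, 69, 71}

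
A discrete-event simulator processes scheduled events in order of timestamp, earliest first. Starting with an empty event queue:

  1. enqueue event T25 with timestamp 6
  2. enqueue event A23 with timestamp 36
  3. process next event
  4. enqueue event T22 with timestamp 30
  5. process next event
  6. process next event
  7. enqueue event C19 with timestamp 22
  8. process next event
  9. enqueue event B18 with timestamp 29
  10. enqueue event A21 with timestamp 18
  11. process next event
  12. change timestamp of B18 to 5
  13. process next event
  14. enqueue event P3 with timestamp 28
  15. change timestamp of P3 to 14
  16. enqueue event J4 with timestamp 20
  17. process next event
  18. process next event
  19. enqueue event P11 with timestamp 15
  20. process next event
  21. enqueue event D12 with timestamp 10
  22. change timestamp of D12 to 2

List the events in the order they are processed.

[T25, T22, A23, C19, A21, B18, P3, J4, P11]

add T25 (timestamp 6) → {T25:6}
add A23 (timestamp 36) → {T25:6, A23:36}
process next event → T25; now {A23:36}
add T22 (timestamp 30) → {T22:30, A23:36}
process next event → T22; now {A23:36}
process next event → A23; now {}
add C19 (timestamp 22) → {C19:22}
process next event → C19; now {}
add B18 (timestamp 29) → {B18:29}
add A21 (timestamp 18) → {A21:18, B18:29}
process next event → A21; now {B18:29}
update B18 to timestamp 5 → {B18:5}
process next event → B18; now {}
add P3 (timestamp 28) → {P3:28}
update P3 to timestamp 14 → {P3:14}
add J4 (timestamp 20) → {P3:14, J4:20}
process next event → P3; now {J4:20}
process next event → J4; now {}
add P11 (timestamp 15) → {P11:15}
process next event → P11; now {}
add D12 (timestamp 10) → {D12:10}
update D12 to timestamp 2 → {D12:2}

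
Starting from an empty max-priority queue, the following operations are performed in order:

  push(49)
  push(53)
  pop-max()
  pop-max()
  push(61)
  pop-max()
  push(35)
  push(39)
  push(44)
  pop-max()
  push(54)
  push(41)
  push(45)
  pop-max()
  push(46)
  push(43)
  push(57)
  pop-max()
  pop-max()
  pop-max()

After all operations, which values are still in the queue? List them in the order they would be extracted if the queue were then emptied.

[43, 41, 39, 35]

insert 49 → {49}
insert 53 → {53, 49}
pop-max → 53; now {49}
pop-max → 49; now {}
insert 61 → {61}
pop-max → 61; now {}
insert 35 → {35}
insert 39 → {39, 35}
insert 44 → {44, 39, 35}
pop-max → 44; now {39, 35}
insert 54 → {54, 39, 35}
insert 41 → {54, 41, 39, 35}
insert 45 → {54, 45, 41, 39, 35}
pop-max → 54; now {45, 41, 39, 35}
insert 46 → {46, 45, 41, 39, 35}
insert 43 → {46, 45, 43, 41, 39, 35}
insert 57 → {57, 46, 45, 43, 41, 39, 35}
pop-max → 57; now {46, 45, 43, 41, 39, 35}
pop-max → 46; now {45, 43, 41, 39, 35}
pop-max → 45; now {43, 41, 39, 35}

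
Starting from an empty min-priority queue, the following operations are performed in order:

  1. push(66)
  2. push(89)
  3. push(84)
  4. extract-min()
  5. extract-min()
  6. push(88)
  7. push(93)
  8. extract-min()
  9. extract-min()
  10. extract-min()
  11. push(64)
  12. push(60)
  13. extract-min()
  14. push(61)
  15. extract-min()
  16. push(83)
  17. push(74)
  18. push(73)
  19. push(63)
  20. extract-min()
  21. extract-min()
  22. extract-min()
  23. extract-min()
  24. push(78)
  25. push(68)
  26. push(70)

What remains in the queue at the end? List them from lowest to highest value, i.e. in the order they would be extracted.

insert 66 → {66}
insert 89 → {66, 89}
insert 84 → {66, 84, 89}
extract-min → 66; now {84, 89}
extract-min → 84; now {89}
insert 88 → {88, 89}
insert 93 → {88, 89, 93}
extract-min → 88; now {89, 93}
extract-min → 89; now {93}
extract-min → 93; now {}
insert 64 → {64}
insert 60 → {60, 64}
extract-min → 60; now {64}
insert 61 → {61, 64}
extract-min → 61; now {64}
insert 83 → {64, 83}
insert 74 → {64, 74, 83}
insert 73 → {64, 73, 74, 83}
insert 63 → {63, 64, 73, 74, 83}
extract-min → 63; now {64, 73, 74, 83}
extract-min → 64; now {73, 74, 83}
extract-min → 73; now {74, 83}
extract-min → 74; now {83}
insert 78 → {78, 83}
insert 68 → {68, 78, 83}
insert 70 → {68, 70, 78, 83}

[68, 70, 78, 83]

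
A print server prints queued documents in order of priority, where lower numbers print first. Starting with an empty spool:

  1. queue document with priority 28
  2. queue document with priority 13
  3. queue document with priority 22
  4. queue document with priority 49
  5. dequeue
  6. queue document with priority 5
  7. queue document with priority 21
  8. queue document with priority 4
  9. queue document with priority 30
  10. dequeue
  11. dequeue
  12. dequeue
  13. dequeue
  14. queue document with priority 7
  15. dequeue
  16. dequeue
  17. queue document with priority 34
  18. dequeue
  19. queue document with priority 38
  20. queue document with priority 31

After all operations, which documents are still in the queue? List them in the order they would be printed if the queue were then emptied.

[31, 34, 38, 49]

insert 28 → {28}
insert 13 → {13, 28}
insert 22 → {13, 22, 28}
insert 49 → {13, 22, 28, 49}
dequeue → 13; now {22, 28, 49}
insert 5 → {5, 22, 28, 49}
insert 21 → {5, 21, 22, 28, 49}
insert 4 → {4, 5, 21, 22, 28, 49}
insert 30 → {4, 5, 21, 22, 28, 30, 49}
dequeue → 4; now {5, 21, 22, 28, 30, 49}
dequeue → 5; now {21, 22, 28, 30, 49}
dequeue → 21; now {22, 28, 30, 49}
dequeue → 22; now {28, 30, 49}
insert 7 → {7, 28, 30, 49}
dequeue → 7; now {28, 30, 49}
dequeue → 28; now {30, 49}
insert 34 → {30, 34, 49}
dequeue → 30; now {34, 49}
insert 38 → {34, 38, 49}
insert 31 → {31, 34, 38, 49}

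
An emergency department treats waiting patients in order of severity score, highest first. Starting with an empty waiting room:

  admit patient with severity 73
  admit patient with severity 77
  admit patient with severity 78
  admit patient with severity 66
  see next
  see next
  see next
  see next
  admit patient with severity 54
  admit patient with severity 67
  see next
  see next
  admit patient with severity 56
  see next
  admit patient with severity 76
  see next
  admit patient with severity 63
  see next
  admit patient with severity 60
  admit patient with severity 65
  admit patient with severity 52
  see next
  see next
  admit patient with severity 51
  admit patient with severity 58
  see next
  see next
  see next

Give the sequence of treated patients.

insert 73 → {73}
insert 77 → {77, 73}
insert 78 → {78, 77, 73}
insert 66 → {78, 77, 73, 66}
see next → 78; now {77, 73, 66}
see next → 77; now {73, 66}
see next → 73; now {66}
see next → 66; now {}
insert 54 → {54}
insert 67 → {67, 54}
see next → 67; now {54}
see next → 54; now {}
insert 56 → {56}
see next → 56; now {}
insert 76 → {76}
see next → 76; now {}
insert 63 → {63}
see next → 63; now {}
insert 60 → {60}
insert 65 → {65, 60}
insert 52 → {65, 60, 52}
see next → 65; now {60, 52}
see next → 60; now {52}
insert 51 → {52, 51}
insert 58 → {58, 52, 51}
see next → 58; now {52, 51}
see next → 52; now {51}
see next → 51; now {}

78, 77, 73, 66, 67, 54, 56, 76, 63, 65, 60, 58, 52, 51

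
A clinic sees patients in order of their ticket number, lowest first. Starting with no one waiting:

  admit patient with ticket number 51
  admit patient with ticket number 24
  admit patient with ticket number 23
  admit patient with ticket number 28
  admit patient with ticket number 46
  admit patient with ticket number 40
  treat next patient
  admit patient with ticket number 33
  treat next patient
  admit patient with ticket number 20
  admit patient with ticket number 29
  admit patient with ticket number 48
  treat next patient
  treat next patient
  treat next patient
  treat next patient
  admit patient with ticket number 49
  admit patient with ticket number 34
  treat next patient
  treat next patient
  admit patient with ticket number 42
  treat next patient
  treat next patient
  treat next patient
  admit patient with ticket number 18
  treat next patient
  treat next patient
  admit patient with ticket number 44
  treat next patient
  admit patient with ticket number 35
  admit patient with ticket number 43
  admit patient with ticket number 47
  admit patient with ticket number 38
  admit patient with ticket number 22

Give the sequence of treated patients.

23, 24, 20, 28, 29, 33, 34, 40, 42, 46, 48, 18, 49, 44

insert 51 → {51}
insert 24 → {24, 51}
insert 23 → {23, 24, 51}
insert 28 → {23, 24, 28, 51}
insert 46 → {23, 24, 28, 46, 51}
insert 40 → {23, 24, 28, 40, 46, 51}
treat next patient → 23; now {24, 28, 40, 46, 51}
insert 33 → {24, 28, 33, 40, 46, 51}
treat next patient → 24; now {28, 33, 40, 46, 51}
insert 20 → {20, 28, 33, 40, 46, 51}
insert 29 → {20, 28, 29, 33, 40, 46, 51}
insert 48 → {20, 28, 29, 33, 40, 46, 48, 51}
treat next patient → 20; now {28, 29, 33, 40, 46, 48, 51}
treat next patient → 28; now {29, 33, 40, 46, 48, 51}
treat next patient → 29; now {33, 40, 46, 48, 51}
treat next patient → 33; now {40, 46, 48, 51}
insert 49 → {40, 46, 48, 49, 51}
insert 34 → {34, 40, 46, 48, 49, 51}
treat next patient → 34; now {40, 46, 48, 49, 51}
treat next patient → 40; now {46, 48, 49, 51}
insert 42 → {42, 46, 48, 49, 51}
treat next patient → 42; now {46, 48, 49, 51}
treat next patient → 46; now {48, 49, 51}
treat next patient → 48; now {49, 51}
insert 18 → {18, 49, 51}
treat next patient → 18; now {49, 51}
treat next patient → 49; now {51}
insert 44 → {44, 51}
treat next patient → 44; now {51}
insert 35 → {35, 51}
insert 43 → {35, 43, 51}
insert 47 → {35, 43, 47, 51}
insert 38 → {35, 38, 43, 47, 51}
insert 22 → {22, 35, 38, 43, 47, 51}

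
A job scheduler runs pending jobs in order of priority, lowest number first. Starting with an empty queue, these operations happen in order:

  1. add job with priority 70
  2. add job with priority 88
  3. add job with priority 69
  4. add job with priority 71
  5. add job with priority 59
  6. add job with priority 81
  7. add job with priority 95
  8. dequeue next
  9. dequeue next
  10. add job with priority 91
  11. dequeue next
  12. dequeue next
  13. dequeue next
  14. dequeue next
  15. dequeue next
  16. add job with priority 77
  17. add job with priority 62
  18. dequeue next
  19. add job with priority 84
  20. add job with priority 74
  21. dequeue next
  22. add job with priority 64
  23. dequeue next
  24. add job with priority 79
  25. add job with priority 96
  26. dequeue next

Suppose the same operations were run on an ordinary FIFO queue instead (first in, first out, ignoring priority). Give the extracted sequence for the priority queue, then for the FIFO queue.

insert 70 → {70}
insert 88 → {70, 88}
insert 69 → {69, 70, 88}
insert 71 → {69, 70, 71, 88}
insert 59 → {59, 69, 70, 71, 88}
insert 81 → {59, 69, 70, 71, 81, 88}
insert 95 → {59, 69, 70, 71, 81, 88, 95}
dequeue next → 59; now {69, 70, 71, 81, 88, 95}
dequeue next → 69; now {70, 71, 81, 88, 95}
insert 91 → {70, 71, 81, 88, 91, 95}
dequeue next → 70; now {71, 81, 88, 91, 95}
dequeue next → 71; now {81, 88, 91, 95}
dequeue next → 81; now {88, 91, 95}
dequeue next → 88; now {91, 95}
dequeue next → 91; now {95}
insert 77 → {77, 95}
insert 62 → {62, 77, 95}
dequeue next → 62; now {77, 95}
insert 84 → {77, 84, 95}
insert 74 → {74, 77, 84, 95}
dequeue next → 74; now {77, 84, 95}
insert 64 → {64, 77, 84, 95}
dequeue next → 64; now {77, 84, 95}
insert 79 → {77, 79, 84, 95}
insert 96 → {77, 79, 84, 95, 96}
dequeue next → 77; now {79, 84, 95, 96}

priority queue: 59 → 69 → 70 → 71 → 81 → 88 → 91 → 62 → 74 → 64 → 77; FIFO queue: [70, 88, 69, 71, 59, 81, 95, 91, 77, 62, 84]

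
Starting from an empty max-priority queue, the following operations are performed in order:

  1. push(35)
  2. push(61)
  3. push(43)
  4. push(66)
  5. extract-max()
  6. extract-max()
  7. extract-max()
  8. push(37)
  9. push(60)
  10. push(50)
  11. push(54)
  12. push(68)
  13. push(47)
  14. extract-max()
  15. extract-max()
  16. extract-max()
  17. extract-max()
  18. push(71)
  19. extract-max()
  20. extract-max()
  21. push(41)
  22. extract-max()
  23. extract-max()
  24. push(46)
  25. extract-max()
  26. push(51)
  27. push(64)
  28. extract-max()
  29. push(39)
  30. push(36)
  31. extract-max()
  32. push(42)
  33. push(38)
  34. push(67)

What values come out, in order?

insert 35 → {35}
insert 61 → {61, 35}
insert 43 → {61, 43, 35}
insert 66 → {66, 61, 43, 35}
extract-max → 66; now {61, 43, 35}
extract-max → 61; now {43, 35}
extract-max → 43; now {35}
insert 37 → {37, 35}
insert 60 → {60, 37, 35}
insert 50 → {60, 50, 37, 35}
insert 54 → {60, 54, 50, 37, 35}
insert 68 → {68, 60, 54, 50, 37, 35}
insert 47 → {68, 60, 54, 50, 47, 37, 35}
extract-max → 68; now {60, 54, 50, 47, 37, 35}
extract-max → 60; now {54, 50, 47, 37, 35}
extract-max → 54; now {50, 47, 37, 35}
extract-max → 50; now {47, 37, 35}
insert 71 → {71, 47, 37, 35}
extract-max → 71; now {47, 37, 35}
extract-max → 47; now {37, 35}
insert 41 → {41, 37, 35}
extract-max → 41; now {37, 35}
extract-max → 37; now {35}
insert 46 → {46, 35}
extract-max → 46; now {35}
insert 51 → {51, 35}
insert 64 → {64, 51, 35}
extract-max → 64; now {51, 35}
insert 39 → {51, 39, 35}
insert 36 → {51, 39, 36, 35}
extract-max → 51; now {39, 36, 35}
insert 42 → {42, 39, 36, 35}
insert 38 → {42, 39, 38, 36, 35}
insert 67 → {67, 42, 39, 38, 36, 35}

[66, 61, 43, 68, 60, 54, 50, 71, 47, 41, 37, 46, 64, 51]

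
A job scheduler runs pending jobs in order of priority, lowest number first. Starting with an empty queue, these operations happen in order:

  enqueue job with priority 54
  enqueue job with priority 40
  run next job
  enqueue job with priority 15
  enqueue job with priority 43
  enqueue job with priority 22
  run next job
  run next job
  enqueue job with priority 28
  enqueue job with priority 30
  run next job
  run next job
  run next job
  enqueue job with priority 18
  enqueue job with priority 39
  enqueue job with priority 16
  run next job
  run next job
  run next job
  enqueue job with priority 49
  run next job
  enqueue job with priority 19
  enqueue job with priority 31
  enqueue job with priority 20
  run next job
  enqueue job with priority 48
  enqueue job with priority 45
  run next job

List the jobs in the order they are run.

insert 54 → {54}
insert 40 → {40, 54}
run next job → 40; now {54}
insert 15 → {15, 54}
insert 43 → {15, 43, 54}
insert 22 → {15, 22, 43, 54}
run next job → 15; now {22, 43, 54}
run next job → 22; now {43, 54}
insert 28 → {28, 43, 54}
insert 30 → {28, 30, 43, 54}
run next job → 28; now {30, 43, 54}
run next job → 30; now {43, 54}
run next job → 43; now {54}
insert 18 → {18, 54}
insert 39 → {18, 39, 54}
insert 16 → {16, 18, 39, 54}
run next job → 16; now {18, 39, 54}
run next job → 18; now {39, 54}
run next job → 39; now {54}
insert 49 → {49, 54}
run next job → 49; now {54}
insert 19 → {19, 54}
insert 31 → {19, 31, 54}
insert 20 → {19, 20, 31, 54}
run next job → 19; now {20, 31, 54}
insert 48 → {20, 31, 48, 54}
insert 45 → {20, 31, 45, 48, 54}
run next job → 20; now {31, 45, 48, 54}

40, 15, 22, 28, 30, 43, 16, 18, 39, 49, 19, 20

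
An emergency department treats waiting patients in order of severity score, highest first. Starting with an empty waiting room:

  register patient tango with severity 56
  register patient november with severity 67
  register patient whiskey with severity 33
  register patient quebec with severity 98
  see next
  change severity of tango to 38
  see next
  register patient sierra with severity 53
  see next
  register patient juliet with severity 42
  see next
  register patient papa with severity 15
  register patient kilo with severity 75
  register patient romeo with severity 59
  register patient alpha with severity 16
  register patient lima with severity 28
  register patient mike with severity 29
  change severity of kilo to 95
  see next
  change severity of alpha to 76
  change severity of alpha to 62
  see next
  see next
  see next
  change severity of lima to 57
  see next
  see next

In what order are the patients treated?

add tango (severity 56) → {tango:56}
add november (severity 67) → {november:67, tango:56}
add whiskey (severity 33) → {november:67, tango:56, whiskey:33}
add quebec (severity 98) → {quebec:98, november:67, tango:56, whiskey:33}
see next → quebec; now {november:67, tango:56, whiskey:33}
update tango to severity 38 → {november:67, tango:38, whiskey:33}
see next → november; now {tango:38, whiskey:33}
add sierra (severity 53) → {sierra:53, tango:38, whiskey:33}
see next → sierra; now {tango:38, whiskey:33}
add juliet (severity 42) → {juliet:42, tango:38, whiskey:33}
see next → juliet; now {tango:38, whiskey:33}
add papa (severity 15) → {tango:38, whiskey:33, papa:15}
add kilo (severity 75) → {kilo:75, tango:38, whiskey:33, papa:15}
add romeo (severity 59) → {kilo:75, romeo:59, tango:38, whiskey:33, papa:15}
add alpha (severity 16) → {kilo:75, romeo:59, tango:38, whiskey:33, alpha:16, papa:15}
add lima (severity 28) → {kilo:75, romeo:59, tango:38, whiskey:33, lima:28, alpha:16, papa:15}
add mike (severity 29) → {kilo:75, romeo:59, tango:38, whiskey:33, mike:29, lima:28, alpha:16, papa:15}
update kilo to severity 95 → {kilo:95, romeo:59, tango:38, whiskey:33, mike:29, lima:28, alpha:16, papa:15}
see next → kilo; now {romeo:59, tango:38, whiskey:33, mike:29, lima:28, alpha:16, papa:15}
update alpha to severity 76 → {alpha:76, romeo:59, tango:38, whiskey:33, mike:29, lima:28, papa:15}
update alpha to severity 62 → {alpha:62, romeo:59, tango:38, whiskey:33, mike:29, lima:28, papa:15}
see next → alpha; now {romeo:59, tango:38, whiskey:33, mike:29, lima:28, papa:15}
see next → romeo; now {tango:38, whiskey:33, mike:29, lima:28, papa:15}
see next → tango; now {whiskey:33, mike:29, lima:28, papa:15}
update lima to severity 57 → {lima:57, whiskey:33, mike:29, papa:15}
see next → lima; now {whiskey:33, mike:29, papa:15}
see next → whiskey; now {mike:29, papa:15}

quebec, november, sierra, juliet, kilo, alpha, romeo, tango, lima, whiskey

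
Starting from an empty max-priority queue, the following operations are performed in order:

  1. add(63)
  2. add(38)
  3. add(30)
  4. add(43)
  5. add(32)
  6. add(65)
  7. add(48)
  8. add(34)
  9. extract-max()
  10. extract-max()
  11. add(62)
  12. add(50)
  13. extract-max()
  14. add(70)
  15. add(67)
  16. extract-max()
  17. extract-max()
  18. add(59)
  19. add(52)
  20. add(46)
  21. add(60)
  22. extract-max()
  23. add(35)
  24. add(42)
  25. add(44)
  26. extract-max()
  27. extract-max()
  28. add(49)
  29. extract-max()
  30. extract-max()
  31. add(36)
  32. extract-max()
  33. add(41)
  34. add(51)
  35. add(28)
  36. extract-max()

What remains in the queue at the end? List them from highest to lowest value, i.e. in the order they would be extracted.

46 → 44 → 43 → 42 → 41 → 38 → 36 → 35 → 34 → 32 → 30 → 28

insert 63 → {63}
insert 38 → {63, 38}
insert 30 → {63, 38, 30}
insert 43 → {63, 43, 38, 30}
insert 32 → {63, 43, 38, 32, 30}
insert 65 → {65, 63, 43, 38, 32, 30}
insert 48 → {65, 63, 48, 43, 38, 32, 30}
insert 34 → {65, 63, 48, 43, 38, 34, 32, 30}
extract-max → 65; now {63, 48, 43, 38, 34, 32, 30}
extract-max → 63; now {48, 43, 38, 34, 32, 30}
insert 62 → {62, 48, 43, 38, 34, 32, 30}
insert 50 → {62, 50, 48, 43, 38, 34, 32, 30}
extract-max → 62; now {50, 48, 43, 38, 34, 32, 30}
insert 70 → {70, 50, 48, 43, 38, 34, 32, 30}
insert 67 → {70, 67, 50, 48, 43, 38, 34, 32, 30}
extract-max → 70; now {67, 50, 48, 43, 38, 34, 32, 30}
extract-max → 67; now {50, 48, 43, 38, 34, 32, 30}
insert 59 → {59, 50, 48, 43, 38, 34, 32, 30}
insert 52 → {59, 52, 50, 48, 43, 38, 34, 32, 30}
insert 46 → {59, 52, 50, 48, 46, 43, 38, 34, 32, 30}
insert 60 → {60, 59, 52, 50, 48, 46, 43, 38, 34, 32, 30}
extract-max → 60; now {59, 52, 50, 48, 46, 43, 38, 34, 32, 30}
insert 35 → {59, 52, 50, 48, 46, 43, 38, 35, 34, 32, 30}
insert 42 → {59, 52, 50, 48, 46, 43, 42, 38, 35, 34, 32, 30}
insert 44 → {59, 52, 50, 48, 46, 44, 43, 42, 38, 35, 34, 32, 30}
extract-max → 59; now {52, 50, 48, 46, 44, 43, 42, 38, 35, 34, 32, 30}
extract-max → 52; now {50, 48, 46, 44, 43, 42, 38, 35, 34, 32, 30}
insert 49 → {50, 49, 48, 46, 44, 43, 42, 38, 35, 34, 32, 30}
extract-max → 50; now {49, 48, 46, 44, 43, 42, 38, 35, 34, 32, 30}
extract-max → 49; now {48, 46, 44, 43, 42, 38, 35, 34, 32, 30}
insert 36 → {48, 46, 44, 43, 42, 38, 36, 35, 34, 32, 30}
extract-max → 48; now {46, 44, 43, 42, 38, 36, 35, 34, 32, 30}
insert 41 → {46, 44, 43, 42, 41, 38, 36, 35, 34, 32, 30}
insert 51 → {51, 46, 44, 43, 42, 41, 38, 36, 35, 34, 32, 30}
insert 28 → {51, 46, 44, 43, 42, 41, 38, 36, 35, 34, 32, 30, 28}
extract-max → 51; now {46, 44, 43, 42, 41, 38, 36, 35, 34, 32, 30, 28}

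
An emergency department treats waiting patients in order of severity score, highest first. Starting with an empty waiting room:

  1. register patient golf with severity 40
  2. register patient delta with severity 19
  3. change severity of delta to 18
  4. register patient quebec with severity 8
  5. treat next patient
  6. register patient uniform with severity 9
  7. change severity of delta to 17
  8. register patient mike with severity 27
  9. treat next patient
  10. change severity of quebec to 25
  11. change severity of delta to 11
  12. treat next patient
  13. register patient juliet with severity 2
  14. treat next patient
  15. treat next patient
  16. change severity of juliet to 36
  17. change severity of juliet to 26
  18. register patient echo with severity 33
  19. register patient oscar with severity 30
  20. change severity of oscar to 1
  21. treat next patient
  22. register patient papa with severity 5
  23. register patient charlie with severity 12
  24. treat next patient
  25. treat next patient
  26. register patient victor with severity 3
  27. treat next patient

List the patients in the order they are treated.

add golf (severity 40) → {golf:40}
add delta (severity 19) → {golf:40, delta:19}
update delta to severity 18 → {golf:40, delta:18}
add quebec (severity 8) → {golf:40, delta:18, quebec:8}
treat next patient → golf; now {delta:18, quebec:8}
add uniform (severity 9) → {delta:18, uniform:9, quebec:8}
update delta to severity 17 → {delta:17, uniform:9, quebec:8}
add mike (severity 27) → {mike:27, delta:17, uniform:9, quebec:8}
treat next patient → mike; now {delta:17, uniform:9, quebec:8}
update quebec to severity 25 → {quebec:25, delta:17, uniform:9}
update delta to severity 11 → {quebec:25, delta:11, uniform:9}
treat next patient → quebec; now {delta:11, uniform:9}
add juliet (severity 2) → {delta:11, uniform:9, juliet:2}
treat next patient → delta; now {uniform:9, juliet:2}
treat next patient → uniform; now {juliet:2}
update juliet to severity 36 → {juliet:36}
update juliet to severity 26 → {juliet:26}
add echo (severity 33) → {echo:33, juliet:26}
add oscar (severity 30) → {echo:33, oscar:30, juliet:26}
update oscar to severity 1 → {echo:33, juliet:26, oscar:1}
treat next patient → echo; now {juliet:26, oscar:1}
add papa (severity 5) → {juliet:26, papa:5, oscar:1}
add charlie (severity 12) → {juliet:26, charlie:12, papa:5, oscar:1}
treat next patient → juliet; now {charlie:12, papa:5, oscar:1}
treat next patient → charlie; now {papa:5, oscar:1}
add victor (severity 3) → {papa:5, victor:3, oscar:1}
treat next patient → papa; now {victor:3, oscar:1}

[golf, mike, quebec, delta, uniform, echo, juliet, charlie, papa]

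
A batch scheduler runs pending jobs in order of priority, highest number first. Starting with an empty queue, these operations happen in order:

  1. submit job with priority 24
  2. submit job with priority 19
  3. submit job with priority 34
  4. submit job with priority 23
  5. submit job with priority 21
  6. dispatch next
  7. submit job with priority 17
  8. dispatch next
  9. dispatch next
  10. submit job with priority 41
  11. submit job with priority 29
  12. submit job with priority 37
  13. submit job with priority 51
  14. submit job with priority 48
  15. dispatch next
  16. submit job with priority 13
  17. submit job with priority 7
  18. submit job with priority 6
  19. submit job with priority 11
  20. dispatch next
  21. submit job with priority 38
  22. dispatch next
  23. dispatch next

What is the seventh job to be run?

38

insert 24 → {24}
insert 19 → {24, 19}
insert 34 → {34, 24, 19}
insert 23 → {34, 24, 23, 19}
insert 21 → {34, 24, 23, 21, 19}
dispatch next → 34; now {24, 23, 21, 19}
insert 17 → {24, 23, 21, 19, 17}
dispatch next → 24; now {23, 21, 19, 17}
dispatch next → 23; now {21, 19, 17}
insert 41 → {41, 21, 19, 17}
insert 29 → {41, 29, 21, 19, 17}
insert 37 → {41, 37, 29, 21, 19, 17}
insert 51 → {51, 41, 37, 29, 21, 19, 17}
insert 48 → {51, 48, 41, 37, 29, 21, 19, 17}
dispatch next → 51; now {48, 41, 37, 29, 21, 19, 17}
insert 13 → {48, 41, 37, 29, 21, 19, 17, 13}
insert 7 → {48, 41, 37, 29, 21, 19, 17, 13, 7}
insert 6 → {48, 41, 37, 29, 21, 19, 17, 13, 7, 6}
insert 11 → {48, 41, 37, 29, 21, 19, 17, 13, 11, 7, 6}
dispatch next → 48; now {41, 37, 29, 21, 19, 17, 13, 11, 7, 6}
insert 38 → {41, 38, 37, 29, 21, 19, 17, 13, 11, 7, 6}
dispatch next → 41; now {38, 37, 29, 21, 19, 17, 13, 11, 7, 6}
dispatch next → 38; now {37, 29, 21, 19, 17, 13, 11, 7, 6}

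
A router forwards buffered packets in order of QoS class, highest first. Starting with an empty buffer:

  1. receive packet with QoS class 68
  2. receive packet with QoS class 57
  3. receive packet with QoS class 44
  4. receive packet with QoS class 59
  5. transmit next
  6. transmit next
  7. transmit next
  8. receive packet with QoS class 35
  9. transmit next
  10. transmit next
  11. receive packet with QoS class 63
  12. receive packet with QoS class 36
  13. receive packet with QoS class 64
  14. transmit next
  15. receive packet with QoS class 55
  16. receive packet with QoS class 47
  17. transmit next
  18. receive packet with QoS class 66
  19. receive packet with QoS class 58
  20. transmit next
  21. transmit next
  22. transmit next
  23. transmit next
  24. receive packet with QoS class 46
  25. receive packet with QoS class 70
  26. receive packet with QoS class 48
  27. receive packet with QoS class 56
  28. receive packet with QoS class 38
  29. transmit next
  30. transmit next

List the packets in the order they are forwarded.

[68, 59, 57, 44, 35, 64, 63, 66, 58, 55, 47, 70, 56]

insert 68 → {68}
insert 57 → {68, 57}
insert 44 → {68, 57, 44}
insert 59 → {68, 59, 57, 44}
transmit next → 68; now {59, 57, 44}
transmit next → 59; now {57, 44}
transmit next → 57; now {44}
insert 35 → {44, 35}
transmit next → 44; now {35}
transmit next → 35; now {}
insert 63 → {63}
insert 36 → {63, 36}
insert 64 → {64, 63, 36}
transmit next → 64; now {63, 36}
insert 55 → {63, 55, 36}
insert 47 → {63, 55, 47, 36}
transmit next → 63; now {55, 47, 36}
insert 66 → {66, 55, 47, 36}
insert 58 → {66, 58, 55, 47, 36}
transmit next → 66; now {58, 55, 47, 36}
transmit next → 58; now {55, 47, 36}
transmit next → 55; now {47, 36}
transmit next → 47; now {36}
insert 46 → {46, 36}
insert 70 → {70, 46, 36}
insert 48 → {70, 48, 46, 36}
insert 56 → {70, 56, 48, 46, 36}
insert 38 → {70, 56, 48, 46, 38, 36}
transmit next → 70; now {56, 48, 46, 38, 36}
transmit next → 56; now {48, 46, 38, 36}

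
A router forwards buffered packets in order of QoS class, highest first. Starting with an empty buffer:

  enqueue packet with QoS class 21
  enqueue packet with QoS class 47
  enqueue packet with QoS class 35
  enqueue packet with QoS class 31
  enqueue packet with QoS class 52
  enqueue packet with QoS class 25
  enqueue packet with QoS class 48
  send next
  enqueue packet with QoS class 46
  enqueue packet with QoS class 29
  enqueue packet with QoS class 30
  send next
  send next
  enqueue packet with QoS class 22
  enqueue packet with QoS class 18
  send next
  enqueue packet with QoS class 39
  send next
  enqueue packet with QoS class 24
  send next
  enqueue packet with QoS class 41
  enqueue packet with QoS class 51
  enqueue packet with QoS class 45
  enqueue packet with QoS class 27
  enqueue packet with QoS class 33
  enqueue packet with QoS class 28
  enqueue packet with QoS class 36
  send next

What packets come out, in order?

52, 48, 47, 46, 39, 35, 51

insert 21 → {21}
insert 47 → {47, 21}
insert 35 → {47, 35, 21}
insert 31 → {47, 35, 31, 21}
insert 52 → {52, 47, 35, 31, 21}
insert 25 → {52, 47, 35, 31, 25, 21}
insert 48 → {52, 48, 47, 35, 31, 25, 21}
send next → 52; now {48, 47, 35, 31, 25, 21}
insert 46 → {48, 47, 46, 35, 31, 25, 21}
insert 29 → {48, 47, 46, 35, 31, 29, 25, 21}
insert 30 → {48, 47, 46, 35, 31, 30, 29, 25, 21}
send next → 48; now {47, 46, 35, 31, 30, 29, 25, 21}
send next → 47; now {46, 35, 31, 30, 29, 25, 21}
insert 22 → {46, 35, 31, 30, 29, 25, 22, 21}
insert 18 → {46, 35, 31, 30, 29, 25, 22, 21, 18}
send next → 46; now {35, 31, 30, 29, 25, 22, 21, 18}
insert 39 → {39, 35, 31, 30, 29, 25, 22, 21, 18}
send next → 39; now {35, 31, 30, 29, 25, 22, 21, 18}
insert 24 → {35, 31, 30, 29, 25, 24, 22, 21, 18}
send next → 35; now {31, 30, 29, 25, 24, 22, 21, 18}
insert 41 → {41, 31, 30, 29, 25, 24, 22, 21, 18}
insert 51 → {51, 41, 31, 30, 29, 25, 24, 22, 21, 18}
insert 45 → {51, 45, 41, 31, 30, 29, 25, 24, 22, 21, 18}
insert 27 → {51, 45, 41, 31, 30, 29, 27, 25, 24, 22, 21, 18}
insert 33 → {51, 45, 41, 33, 31, 30, 29, 27, 25, 24, 22, 21, 18}
insert 28 → {51, 45, 41, 33, 31, 30, 29, 28, 27, 25, 24, 22, 21, 18}
insert 36 → {51, 45, 41, 36, 33, 31, 30, 29, 28, 27, 25, 24, 22, 21, 18}
send next → 51; now {45, 41, 36, 33, 31, 30, 29, 28, 27, 25, 24, 22, 21, 18}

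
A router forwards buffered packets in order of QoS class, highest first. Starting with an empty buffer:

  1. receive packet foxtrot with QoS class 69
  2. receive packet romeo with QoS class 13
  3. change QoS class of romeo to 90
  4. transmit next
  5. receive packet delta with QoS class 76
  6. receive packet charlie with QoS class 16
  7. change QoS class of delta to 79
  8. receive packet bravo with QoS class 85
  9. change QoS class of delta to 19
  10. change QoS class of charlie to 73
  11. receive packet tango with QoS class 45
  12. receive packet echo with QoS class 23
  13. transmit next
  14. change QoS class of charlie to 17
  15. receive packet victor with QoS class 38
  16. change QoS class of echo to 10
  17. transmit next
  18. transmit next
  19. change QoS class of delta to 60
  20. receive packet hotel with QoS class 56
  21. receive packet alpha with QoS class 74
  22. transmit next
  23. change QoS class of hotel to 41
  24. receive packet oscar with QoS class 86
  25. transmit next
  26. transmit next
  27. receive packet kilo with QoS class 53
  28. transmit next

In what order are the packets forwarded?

add foxtrot (QoS class 69) → {foxtrot:69}
add romeo (QoS class 13) → {foxtrot:69, romeo:13}
update romeo to QoS class 90 → {romeo:90, foxtrot:69}
transmit next → romeo; now {foxtrot:69}
add delta (QoS class 76) → {delta:76, foxtrot:69}
add charlie (QoS class 16) → {delta:76, foxtrot:69, charlie:16}
update delta to QoS class 79 → {delta:79, foxtrot:69, charlie:16}
add bravo (QoS class 85) → {bravo:85, delta:79, foxtrot:69, charlie:16}
update delta to QoS class 19 → {bravo:85, foxtrot:69, delta:19, charlie:16}
update charlie to QoS class 73 → {bravo:85, charlie:73, foxtrot:69, delta:19}
add tango (QoS class 45) → {bravo:85, charlie:73, foxtrot:69, tango:45, delta:19}
add echo (QoS class 23) → {bravo:85, charlie:73, foxtrot:69, tango:45, echo:23, delta:19}
transmit next → bravo; now {charlie:73, foxtrot:69, tango:45, echo:23, delta:19}
update charlie to QoS class 17 → {foxtrot:69, tango:45, echo:23, delta:19, charlie:17}
add victor (QoS class 38) → {foxtrot:69, tango:45, victor:38, echo:23, delta:19, charlie:17}
update echo to QoS class 10 → {foxtrot:69, tango:45, victor:38, delta:19, charlie:17, echo:10}
transmit next → foxtrot; now {tango:45, victor:38, delta:19, charlie:17, echo:10}
transmit next → tango; now {victor:38, delta:19, charlie:17, echo:10}
update delta to QoS class 60 → {delta:60, victor:38, charlie:17, echo:10}
add hotel (QoS class 56) → {delta:60, hotel:56, victor:38, charlie:17, echo:10}
add alpha (QoS class 74) → {alpha:74, delta:60, hotel:56, victor:38, charlie:17, echo:10}
transmit next → alpha; now {delta:60, hotel:56, victor:38, charlie:17, echo:10}
update hotel to QoS class 41 → {delta:60, hotel:41, victor:38, charlie:17, echo:10}
add oscar (QoS class 86) → {oscar:86, delta:60, hotel:41, victor:38, charlie:17, echo:10}
transmit next → oscar; now {delta:60, hotel:41, victor:38, charlie:17, echo:10}
transmit next → delta; now {hotel:41, victor:38, charlie:17, echo:10}
add kilo (QoS class 53) → {kilo:53, hotel:41, victor:38, charlie:17, echo:10}
transmit next → kilo; now {hotel:41, victor:38, charlie:17, echo:10}

romeo, bravo, foxtrot, tango, alpha, oscar, delta, kilo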